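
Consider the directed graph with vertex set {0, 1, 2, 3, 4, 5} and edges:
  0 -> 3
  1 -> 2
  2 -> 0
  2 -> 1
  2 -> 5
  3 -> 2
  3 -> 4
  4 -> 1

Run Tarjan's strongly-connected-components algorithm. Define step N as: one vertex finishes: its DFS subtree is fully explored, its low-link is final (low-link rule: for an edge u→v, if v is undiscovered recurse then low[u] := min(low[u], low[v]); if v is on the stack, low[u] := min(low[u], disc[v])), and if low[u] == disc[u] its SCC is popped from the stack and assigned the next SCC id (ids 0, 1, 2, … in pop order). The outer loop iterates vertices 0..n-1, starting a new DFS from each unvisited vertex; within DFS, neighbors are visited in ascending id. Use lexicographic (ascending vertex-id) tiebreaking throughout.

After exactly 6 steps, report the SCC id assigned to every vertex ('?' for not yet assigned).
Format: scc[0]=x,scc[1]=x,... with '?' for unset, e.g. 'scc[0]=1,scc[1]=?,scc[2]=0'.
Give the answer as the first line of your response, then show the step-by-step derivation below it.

scc[0]=1,scc[1]=1,scc[2]=1,scc[3]=1,scc[4]=1,scc[5]=0

step 1: low=(low[0]=0,low[1]=2,low[2]=0,low[3]=1,low[4]=?,low[5]=?); scc=(scc[0]=?,scc[1]=?,scc[2]=?,scc[3]=?,scc[4]=?,scc[5]=?)
step 2: low=(low[0]=0,low[1]=2,low[2]=0,low[3]=1,low[4]=?,low[5]=4); scc=(scc[0]=?,scc[1]=?,scc[2]=?,scc[3]=?,scc[4]=?,scc[5]=0)
step 3: low=(low[0]=0,low[1]=2,low[2]=0,low[3]=1,low[4]=?,low[5]=4); scc=(scc[0]=?,scc[1]=?,scc[2]=?,scc[3]=?,scc[4]=?,scc[5]=0)
step 4: low=(low[0]=0,low[1]=2,low[2]=0,low[3]=0,low[4]=3,low[5]=4); scc=(scc[0]=?,scc[1]=?,scc[2]=?,scc[3]=?,scc[4]=?,scc[5]=0)
step 5: low=(low[0]=0,low[1]=2,low[2]=0,low[3]=0,low[4]=3,low[5]=4); scc=(scc[0]=?,scc[1]=?,scc[2]=?,scc[3]=?,scc[4]=?,scc[5]=0)
step 6: low=(low[0]=0,low[1]=2,low[2]=0,low[3]=0,low[4]=3,low[5]=4); scc=(scc[0]=1,scc[1]=1,scc[2]=1,scc[3]=1,scc[4]=1,scc[5]=0)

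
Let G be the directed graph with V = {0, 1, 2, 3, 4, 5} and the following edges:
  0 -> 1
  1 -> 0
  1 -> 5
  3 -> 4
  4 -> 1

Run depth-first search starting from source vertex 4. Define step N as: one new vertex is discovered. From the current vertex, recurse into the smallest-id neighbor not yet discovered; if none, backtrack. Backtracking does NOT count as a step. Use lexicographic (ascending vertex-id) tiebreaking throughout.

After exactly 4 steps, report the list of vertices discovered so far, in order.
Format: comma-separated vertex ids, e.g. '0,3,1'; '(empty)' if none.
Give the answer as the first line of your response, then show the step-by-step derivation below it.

4,1,0,5

step 1: discover 4; path=4; order=4
step 2: discover 1; path=4>1; order=4,1
step 3: discover 0; path=4>1>0; order=4,1,0
step 4: discover 5; path=4>1>5; order=4,1,0,5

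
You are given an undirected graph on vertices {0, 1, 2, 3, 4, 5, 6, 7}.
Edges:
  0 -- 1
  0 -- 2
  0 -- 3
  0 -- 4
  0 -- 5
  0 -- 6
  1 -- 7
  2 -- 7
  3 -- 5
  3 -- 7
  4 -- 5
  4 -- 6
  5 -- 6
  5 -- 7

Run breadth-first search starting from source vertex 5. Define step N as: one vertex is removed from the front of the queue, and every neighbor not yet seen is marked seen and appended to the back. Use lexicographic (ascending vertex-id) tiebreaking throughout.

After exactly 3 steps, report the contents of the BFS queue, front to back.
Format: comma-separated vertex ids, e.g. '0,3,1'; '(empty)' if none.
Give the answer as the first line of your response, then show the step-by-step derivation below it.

4,6,7,1,2

step 1: dequeue 5; queue=[0,3,4,6,7]; order=5
step 2: dequeue 0; queue=[3,4,6,7,1,2]; order=5,0
step 3: dequeue 3; queue=[4,6,7,1,2]; order=5,0,3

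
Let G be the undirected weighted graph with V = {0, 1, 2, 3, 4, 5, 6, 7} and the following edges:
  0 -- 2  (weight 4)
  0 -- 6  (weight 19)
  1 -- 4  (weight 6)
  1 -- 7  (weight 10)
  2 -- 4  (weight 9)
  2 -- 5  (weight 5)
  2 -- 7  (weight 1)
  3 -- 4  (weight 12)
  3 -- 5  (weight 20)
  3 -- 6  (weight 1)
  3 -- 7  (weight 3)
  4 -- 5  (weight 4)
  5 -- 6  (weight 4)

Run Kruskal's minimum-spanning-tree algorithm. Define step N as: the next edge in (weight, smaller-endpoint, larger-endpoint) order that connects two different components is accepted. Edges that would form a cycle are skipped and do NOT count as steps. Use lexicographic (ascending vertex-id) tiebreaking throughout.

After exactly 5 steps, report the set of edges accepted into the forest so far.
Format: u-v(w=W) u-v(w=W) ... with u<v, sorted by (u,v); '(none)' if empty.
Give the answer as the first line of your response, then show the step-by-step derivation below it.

0-2(w=4) 2-7(w=1) 3-6(w=1) 3-7(w=3) 4-5(w=4)

step 1: add edge 2-7 (w=1); MST = {2-7(w=1)}
step 2: add edge 3-6 (w=1); MST = {2-7(w=1) 3-6(w=1)}
step 3: add edge 3-7 (w=3); MST = {2-7(w=1) 3-6(w=1) 3-7(w=3)}
step 4: add edge 0-2 (w=4); MST = {0-2(w=4) 2-7(w=1) 3-6(w=1) 3-7(w=3)}
step 5: add edge 4-5 (w=4); MST = {0-2(w=4) 2-7(w=1) 3-6(w=1) 3-7(w=3) 4-5(w=4)}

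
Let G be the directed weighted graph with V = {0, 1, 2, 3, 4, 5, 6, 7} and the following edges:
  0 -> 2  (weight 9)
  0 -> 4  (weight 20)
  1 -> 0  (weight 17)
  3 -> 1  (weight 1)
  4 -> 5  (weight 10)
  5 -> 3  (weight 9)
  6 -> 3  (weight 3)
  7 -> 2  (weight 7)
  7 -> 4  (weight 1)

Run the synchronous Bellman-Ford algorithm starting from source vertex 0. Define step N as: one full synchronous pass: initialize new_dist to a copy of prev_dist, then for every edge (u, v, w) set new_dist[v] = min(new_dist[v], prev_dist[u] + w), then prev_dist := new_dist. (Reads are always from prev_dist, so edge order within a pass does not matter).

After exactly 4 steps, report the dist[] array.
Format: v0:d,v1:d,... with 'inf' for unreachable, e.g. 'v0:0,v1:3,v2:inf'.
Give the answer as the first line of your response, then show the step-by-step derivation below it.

v0:0,v1:40,v2:9,v3:39,v4:20,v5:30,v6:inf,v7:inf

step 1: dist = v0:0,v1:inf,v2:9,v3:inf,v4:20,v5:inf,v6:inf,v7:inf
step 2: dist = v0:0,v1:inf,v2:9,v3:inf,v4:20,v5:30,v6:inf,v7:inf
step 3: dist = v0:0,v1:inf,v2:9,v3:39,v4:20,v5:30,v6:inf,v7:inf
step 4: dist = v0:0,v1:40,v2:9,v3:39,v4:20,v5:30,v6:inf,v7:inf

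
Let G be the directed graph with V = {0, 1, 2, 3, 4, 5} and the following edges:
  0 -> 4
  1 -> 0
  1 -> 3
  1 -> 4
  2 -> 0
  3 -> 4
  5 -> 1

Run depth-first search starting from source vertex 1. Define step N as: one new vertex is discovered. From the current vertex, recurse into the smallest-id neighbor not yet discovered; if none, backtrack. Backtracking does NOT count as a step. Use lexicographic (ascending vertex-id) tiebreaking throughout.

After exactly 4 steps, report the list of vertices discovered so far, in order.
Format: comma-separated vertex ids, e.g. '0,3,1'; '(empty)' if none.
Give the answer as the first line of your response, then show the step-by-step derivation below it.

1,0,4,3

step 1: discover 1; path=1; order=1
step 2: discover 0; path=1>0; order=1,0
step 3: discover 4; path=1>0>4; order=1,0,4
step 4: discover 3; path=1>3; order=1,0,4,3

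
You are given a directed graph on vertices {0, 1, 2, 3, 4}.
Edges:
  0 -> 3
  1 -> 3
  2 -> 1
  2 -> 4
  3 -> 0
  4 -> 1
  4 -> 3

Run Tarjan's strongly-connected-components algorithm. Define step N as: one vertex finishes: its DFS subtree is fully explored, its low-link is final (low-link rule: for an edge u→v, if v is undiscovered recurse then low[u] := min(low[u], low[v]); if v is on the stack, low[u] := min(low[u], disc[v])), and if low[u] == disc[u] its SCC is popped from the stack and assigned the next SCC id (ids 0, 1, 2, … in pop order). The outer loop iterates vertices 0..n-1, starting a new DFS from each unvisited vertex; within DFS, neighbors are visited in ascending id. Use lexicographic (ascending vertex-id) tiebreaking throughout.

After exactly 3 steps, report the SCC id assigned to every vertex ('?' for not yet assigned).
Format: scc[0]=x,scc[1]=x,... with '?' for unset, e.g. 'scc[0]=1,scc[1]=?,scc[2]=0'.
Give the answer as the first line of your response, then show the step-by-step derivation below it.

scc[0]=0,scc[1]=1,scc[2]=?,scc[3]=0,scc[4]=?

step 1: low=(low[0]=0,low[1]=?,low[2]=?,low[3]=0,low[4]=?); scc=(scc[0]=?,scc[1]=?,scc[2]=?,scc[3]=?,scc[4]=?)
step 2: low=(low[0]=0,low[1]=?,low[2]=?,low[3]=0,low[4]=?); scc=(scc[0]=0,scc[1]=?,scc[2]=?,scc[3]=0,scc[4]=?)
step 3: low=(low[0]=0,low[1]=2,low[2]=?,low[3]=0,low[4]=?); scc=(scc[0]=0,scc[1]=1,scc[2]=?,scc[3]=0,scc[4]=?)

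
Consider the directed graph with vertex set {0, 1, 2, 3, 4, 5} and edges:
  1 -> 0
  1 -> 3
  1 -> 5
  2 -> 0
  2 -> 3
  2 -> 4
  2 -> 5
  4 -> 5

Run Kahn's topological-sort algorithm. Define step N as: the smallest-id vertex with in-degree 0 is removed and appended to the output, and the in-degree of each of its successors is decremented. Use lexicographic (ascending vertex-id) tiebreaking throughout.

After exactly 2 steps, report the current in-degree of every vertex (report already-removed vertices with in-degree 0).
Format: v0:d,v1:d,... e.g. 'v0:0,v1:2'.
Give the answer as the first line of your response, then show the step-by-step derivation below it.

v0:0,v1:0,v2:0,v3:0,v4:0,v5:1

step 1: output 1; order=[1]; indeg=(1,0,0,1,1,2)
step 2: output 2; order=[1,2]; indeg=(0,0,0,0,0,1)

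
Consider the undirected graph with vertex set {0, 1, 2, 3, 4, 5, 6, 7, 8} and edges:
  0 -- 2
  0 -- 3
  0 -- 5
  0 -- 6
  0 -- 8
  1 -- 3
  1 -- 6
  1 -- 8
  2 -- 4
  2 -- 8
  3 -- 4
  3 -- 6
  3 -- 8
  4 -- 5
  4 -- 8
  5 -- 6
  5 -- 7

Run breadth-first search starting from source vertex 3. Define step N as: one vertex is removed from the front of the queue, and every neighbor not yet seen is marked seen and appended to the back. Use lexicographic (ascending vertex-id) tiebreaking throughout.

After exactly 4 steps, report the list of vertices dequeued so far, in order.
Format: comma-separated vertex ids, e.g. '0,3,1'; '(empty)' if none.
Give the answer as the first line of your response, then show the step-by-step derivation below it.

3,0,1,4

step 1: dequeue 3; queue=[0,1,4,6,8]; order=3
step 2: dequeue 0; queue=[1,4,6,8,2,5]; order=3,0
step 3: dequeue 1; queue=[4,6,8,2,5]; order=3,0,1
step 4: dequeue 4; queue=[6,8,2,5]; order=3,0,1,4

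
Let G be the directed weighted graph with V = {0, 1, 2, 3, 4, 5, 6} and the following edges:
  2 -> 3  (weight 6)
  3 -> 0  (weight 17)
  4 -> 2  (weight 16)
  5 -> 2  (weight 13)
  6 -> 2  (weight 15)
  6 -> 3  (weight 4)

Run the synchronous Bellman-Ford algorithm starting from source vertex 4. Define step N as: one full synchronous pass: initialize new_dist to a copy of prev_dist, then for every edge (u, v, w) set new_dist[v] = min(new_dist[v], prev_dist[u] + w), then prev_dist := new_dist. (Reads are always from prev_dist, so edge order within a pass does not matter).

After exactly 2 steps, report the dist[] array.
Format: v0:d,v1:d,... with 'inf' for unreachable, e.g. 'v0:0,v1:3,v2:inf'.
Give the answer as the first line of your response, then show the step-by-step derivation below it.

v0:inf,v1:inf,v2:16,v3:22,v4:0,v5:inf,v6:inf

step 1: dist = v0:inf,v1:inf,v2:16,v3:inf,v4:0,v5:inf,v6:inf
step 2: dist = v0:inf,v1:inf,v2:16,v3:22,v4:0,v5:inf,v6:inf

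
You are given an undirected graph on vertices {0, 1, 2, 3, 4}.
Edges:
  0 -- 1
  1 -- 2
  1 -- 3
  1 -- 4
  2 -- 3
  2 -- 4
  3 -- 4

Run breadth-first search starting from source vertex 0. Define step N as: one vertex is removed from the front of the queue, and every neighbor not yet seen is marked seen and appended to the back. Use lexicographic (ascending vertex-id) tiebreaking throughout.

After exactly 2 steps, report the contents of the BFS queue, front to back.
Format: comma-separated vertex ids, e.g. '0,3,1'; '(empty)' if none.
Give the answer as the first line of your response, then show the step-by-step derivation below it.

2,3,4

step 1: dequeue 0; queue=[1]; order=0
step 2: dequeue 1; queue=[2,3,4]; order=0,1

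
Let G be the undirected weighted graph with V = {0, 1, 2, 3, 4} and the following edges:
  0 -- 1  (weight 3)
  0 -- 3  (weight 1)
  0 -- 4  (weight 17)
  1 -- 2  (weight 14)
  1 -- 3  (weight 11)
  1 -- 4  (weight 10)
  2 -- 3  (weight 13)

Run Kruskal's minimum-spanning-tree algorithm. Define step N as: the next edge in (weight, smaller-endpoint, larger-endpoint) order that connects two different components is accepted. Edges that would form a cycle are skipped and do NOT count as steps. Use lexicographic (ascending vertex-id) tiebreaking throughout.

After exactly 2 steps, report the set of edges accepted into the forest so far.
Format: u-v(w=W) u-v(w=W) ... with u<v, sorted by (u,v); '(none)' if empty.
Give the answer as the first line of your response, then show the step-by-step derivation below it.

0-1(w=3) 0-3(w=1)

step 1: add edge 0-3 (w=1); MST = {0-3(w=1)}
step 2: add edge 0-1 (w=3); MST = {0-1(w=3) 0-3(w=1)}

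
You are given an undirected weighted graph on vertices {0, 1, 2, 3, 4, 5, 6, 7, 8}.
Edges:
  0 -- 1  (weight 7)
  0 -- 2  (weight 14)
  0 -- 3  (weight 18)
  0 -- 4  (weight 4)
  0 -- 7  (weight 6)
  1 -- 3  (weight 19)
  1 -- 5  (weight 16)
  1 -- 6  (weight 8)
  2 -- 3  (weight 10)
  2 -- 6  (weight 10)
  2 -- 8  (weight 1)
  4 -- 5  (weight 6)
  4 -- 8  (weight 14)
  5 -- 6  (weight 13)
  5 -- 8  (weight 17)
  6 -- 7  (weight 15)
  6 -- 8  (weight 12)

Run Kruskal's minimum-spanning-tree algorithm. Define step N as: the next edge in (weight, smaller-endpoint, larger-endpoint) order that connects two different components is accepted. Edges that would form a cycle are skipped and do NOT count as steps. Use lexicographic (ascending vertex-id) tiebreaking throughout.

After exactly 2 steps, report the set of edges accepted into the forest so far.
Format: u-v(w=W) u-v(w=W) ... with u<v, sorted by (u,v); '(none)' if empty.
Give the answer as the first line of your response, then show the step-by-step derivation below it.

0-4(w=4) 2-8(w=1)

step 1: add edge 2-8 (w=1); MST = {2-8(w=1)}
step 2: add edge 0-4 (w=4); MST = {0-4(w=4) 2-8(w=1)}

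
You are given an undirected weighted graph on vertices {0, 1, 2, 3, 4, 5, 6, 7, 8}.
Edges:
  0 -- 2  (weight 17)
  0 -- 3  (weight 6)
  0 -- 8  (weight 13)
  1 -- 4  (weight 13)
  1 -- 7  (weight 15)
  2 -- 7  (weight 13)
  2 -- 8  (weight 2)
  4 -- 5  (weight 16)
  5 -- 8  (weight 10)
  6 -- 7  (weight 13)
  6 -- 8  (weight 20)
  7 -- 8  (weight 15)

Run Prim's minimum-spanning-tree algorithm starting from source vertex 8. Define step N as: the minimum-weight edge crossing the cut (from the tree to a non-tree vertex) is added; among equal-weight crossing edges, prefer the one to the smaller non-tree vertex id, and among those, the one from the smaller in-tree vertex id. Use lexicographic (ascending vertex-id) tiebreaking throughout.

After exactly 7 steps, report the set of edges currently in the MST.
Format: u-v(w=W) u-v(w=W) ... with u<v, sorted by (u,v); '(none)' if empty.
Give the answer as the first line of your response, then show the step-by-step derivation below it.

0-3(w=6) 0-8(w=13) 1-7(w=15) 2-7(w=13) 2-8(w=2) 5-8(w=10) 6-7(w=13)

step 1: add edge 2-8 (w=2); MST = {2-8(w=2)}
step 2: add edge 5-8 (w=10); MST = {2-8(w=2) 5-8(w=10)}
step 3: add edge 0-8 (w=13); MST = {0-8(w=13) 2-8(w=2) 5-8(w=10)}
step 4: add edge 0-3 (w=6); MST = {0-3(w=6) 0-8(w=13) 2-8(w=2) 5-8(w=10)}
step 5: add edge 2-7 (w=13); MST = {0-3(w=6) 0-8(w=13) 2-7(w=13) 2-8(w=2) 5-8(w=10)}
step 6: add edge 6-7 (w=13); MST = {0-3(w=6) 0-8(w=13) 2-7(w=13) 2-8(w=2) 5-8(w=10) 6-7(w=13)}
step 7: add edge 1-7 (w=15); MST = {0-3(w=6) 0-8(w=13) 1-7(w=15) 2-7(w=13) 2-8(w=2) 5-8(w=10) 6-7(w=13)}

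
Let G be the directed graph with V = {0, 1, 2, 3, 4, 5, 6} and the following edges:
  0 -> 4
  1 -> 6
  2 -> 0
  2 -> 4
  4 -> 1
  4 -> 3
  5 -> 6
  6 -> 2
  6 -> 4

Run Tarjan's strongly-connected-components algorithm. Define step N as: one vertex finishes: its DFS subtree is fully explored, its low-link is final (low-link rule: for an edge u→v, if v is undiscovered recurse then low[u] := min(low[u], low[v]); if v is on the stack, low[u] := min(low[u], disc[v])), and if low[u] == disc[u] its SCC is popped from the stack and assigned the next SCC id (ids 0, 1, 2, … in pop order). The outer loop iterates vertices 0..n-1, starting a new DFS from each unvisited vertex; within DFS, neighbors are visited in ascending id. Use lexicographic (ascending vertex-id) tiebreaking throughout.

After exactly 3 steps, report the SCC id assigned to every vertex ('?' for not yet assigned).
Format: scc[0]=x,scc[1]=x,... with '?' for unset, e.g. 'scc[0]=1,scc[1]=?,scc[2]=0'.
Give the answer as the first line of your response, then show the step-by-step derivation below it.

scc[0]=?,scc[1]=?,scc[2]=?,scc[3]=?,scc[4]=?,scc[5]=?,scc[6]=?

step 1: low=(low[0]=0,low[1]=2,low[2]=0,low[3]=?,low[4]=1,low[5]=?,low[6]=3); scc=(scc[0]=?,scc[1]=?,scc[2]=?,scc[3]=?,scc[4]=?,scc[5]=?,scc[6]=?)
step 2: low=(low[0]=0,low[1]=2,low[2]=0,low[3]=?,low[4]=1,low[5]=?,low[6]=0); scc=(scc[0]=?,scc[1]=?,scc[2]=?,scc[3]=?,scc[4]=?,scc[5]=?,scc[6]=?)
step 3: low=(low[0]=0,low[1]=0,low[2]=0,low[3]=?,low[4]=1,low[5]=?,low[6]=0); scc=(scc[0]=?,scc[1]=?,scc[2]=?,scc[3]=?,scc[4]=?,scc[5]=?,scc[6]=?)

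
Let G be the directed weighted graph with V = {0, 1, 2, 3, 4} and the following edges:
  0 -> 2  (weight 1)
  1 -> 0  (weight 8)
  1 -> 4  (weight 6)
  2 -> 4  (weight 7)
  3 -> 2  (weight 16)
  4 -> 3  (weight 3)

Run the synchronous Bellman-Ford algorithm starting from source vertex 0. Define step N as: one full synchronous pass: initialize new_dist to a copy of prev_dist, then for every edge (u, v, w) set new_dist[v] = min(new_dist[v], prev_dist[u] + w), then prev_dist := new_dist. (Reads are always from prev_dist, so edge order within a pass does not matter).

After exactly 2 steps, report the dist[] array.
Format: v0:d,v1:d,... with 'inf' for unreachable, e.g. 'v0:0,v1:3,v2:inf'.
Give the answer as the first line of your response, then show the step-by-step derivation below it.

v0:0,v1:inf,v2:1,v3:inf,v4:8

step 1: dist = v0:0,v1:inf,v2:1,v3:inf,v4:inf
step 2: dist = v0:0,v1:inf,v2:1,v3:inf,v4:8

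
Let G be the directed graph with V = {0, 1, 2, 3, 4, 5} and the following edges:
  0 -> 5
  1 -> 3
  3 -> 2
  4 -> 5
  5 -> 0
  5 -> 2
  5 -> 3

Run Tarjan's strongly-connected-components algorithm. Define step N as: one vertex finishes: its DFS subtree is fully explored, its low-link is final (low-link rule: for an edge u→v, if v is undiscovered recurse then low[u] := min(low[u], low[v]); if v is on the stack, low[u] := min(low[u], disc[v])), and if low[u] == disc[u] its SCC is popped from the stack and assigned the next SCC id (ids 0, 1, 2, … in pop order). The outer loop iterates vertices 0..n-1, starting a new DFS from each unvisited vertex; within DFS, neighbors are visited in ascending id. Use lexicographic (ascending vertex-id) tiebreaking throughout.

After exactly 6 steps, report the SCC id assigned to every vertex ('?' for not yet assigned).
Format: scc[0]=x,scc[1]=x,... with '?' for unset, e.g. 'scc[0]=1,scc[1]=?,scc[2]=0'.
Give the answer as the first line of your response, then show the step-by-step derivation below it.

scc[0]=2,scc[1]=3,scc[2]=0,scc[3]=1,scc[4]=4,scc[5]=2

step 1: low=(low[0]=0,low[1]=?,low[2]=2,low[3]=?,low[4]=?,low[5]=0); scc=(scc[0]=?,scc[1]=?,scc[2]=0,scc[3]=?,scc[4]=?,scc[5]=?)
step 2: low=(low[0]=0,low[1]=?,low[2]=2,low[3]=3,low[4]=?,low[5]=0); scc=(scc[0]=?,scc[1]=?,scc[2]=0,scc[3]=1,scc[4]=?,scc[5]=?)
step 3: low=(low[0]=0,low[1]=?,low[2]=2,low[3]=3,low[4]=?,low[5]=0); scc=(scc[0]=?,scc[1]=?,scc[2]=0,scc[3]=1,scc[4]=?,scc[5]=?)
step 4: low=(low[0]=0,low[1]=?,low[2]=2,low[3]=3,low[4]=?,low[5]=0); scc=(scc[0]=2,scc[1]=?,scc[2]=0,scc[3]=1,scc[4]=?,scc[5]=2)
step 5: low=(low[0]=0,low[1]=4,low[2]=2,low[3]=3,low[4]=?,low[5]=0); scc=(scc[0]=2,scc[1]=3,scc[2]=0,scc[3]=1,scc[4]=?,scc[5]=2)
step 6: low=(low[0]=0,low[1]=4,low[2]=2,low[3]=3,low[4]=5,low[5]=0); scc=(scc[0]=2,scc[1]=3,scc[2]=0,scc[3]=1,scc[4]=4,scc[5]=2)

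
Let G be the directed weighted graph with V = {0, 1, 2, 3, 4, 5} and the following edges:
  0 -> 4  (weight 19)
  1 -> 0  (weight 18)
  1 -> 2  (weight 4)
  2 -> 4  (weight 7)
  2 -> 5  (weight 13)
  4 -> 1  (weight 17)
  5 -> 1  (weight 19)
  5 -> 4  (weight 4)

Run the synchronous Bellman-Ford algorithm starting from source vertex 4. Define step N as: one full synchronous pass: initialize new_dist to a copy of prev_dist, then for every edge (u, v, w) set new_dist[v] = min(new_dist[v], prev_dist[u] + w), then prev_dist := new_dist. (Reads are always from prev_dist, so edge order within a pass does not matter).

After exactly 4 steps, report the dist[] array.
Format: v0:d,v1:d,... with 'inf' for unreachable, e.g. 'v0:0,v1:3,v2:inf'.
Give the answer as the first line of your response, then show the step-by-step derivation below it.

v0:35,v1:17,v2:21,v3:inf,v4:0,v5:34

step 1: dist = v0:inf,v1:17,v2:inf,v3:inf,v4:0,v5:inf
step 2: dist = v0:35,v1:17,v2:21,v3:inf,v4:0,v5:inf
step 3: dist = v0:35,v1:17,v2:21,v3:inf,v4:0,v5:34
step 4: dist = v0:35,v1:17,v2:21,v3:inf,v4:0,v5:34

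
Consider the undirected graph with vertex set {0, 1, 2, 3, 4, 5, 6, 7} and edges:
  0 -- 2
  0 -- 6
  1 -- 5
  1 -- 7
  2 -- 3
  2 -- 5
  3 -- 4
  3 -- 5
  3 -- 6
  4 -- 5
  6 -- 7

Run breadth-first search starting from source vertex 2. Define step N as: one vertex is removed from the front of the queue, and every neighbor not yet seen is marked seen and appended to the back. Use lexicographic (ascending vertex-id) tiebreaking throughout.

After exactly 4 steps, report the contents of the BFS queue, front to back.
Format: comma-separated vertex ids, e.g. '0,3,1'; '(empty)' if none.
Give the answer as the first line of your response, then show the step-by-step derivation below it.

6,4,1

step 1: dequeue 2; queue=[0,3,5]; order=2
step 2: dequeue 0; queue=[3,5,6]; order=2,0
step 3: dequeue 3; queue=[5,6,4]; order=2,0,3
step 4: dequeue 5; queue=[6,4,1]; order=2,0,3,5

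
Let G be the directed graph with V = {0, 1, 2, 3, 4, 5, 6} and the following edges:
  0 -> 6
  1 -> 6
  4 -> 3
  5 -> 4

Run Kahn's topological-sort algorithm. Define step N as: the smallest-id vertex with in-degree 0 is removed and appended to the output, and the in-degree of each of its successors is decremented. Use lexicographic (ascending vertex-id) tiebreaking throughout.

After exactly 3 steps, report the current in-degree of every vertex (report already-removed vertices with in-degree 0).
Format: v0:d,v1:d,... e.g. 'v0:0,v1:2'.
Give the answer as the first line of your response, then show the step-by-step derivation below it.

v0:0,v1:0,v2:0,v3:1,v4:1,v5:0,v6:0

step 1: output 0; order=[0]; indeg=(0,0,0,1,1,0,1)
step 2: output 1; order=[0,1]; indeg=(0,0,0,1,1,0,0)
step 3: output 2; order=[0,1,2]; indeg=(0,0,0,1,1,0,0)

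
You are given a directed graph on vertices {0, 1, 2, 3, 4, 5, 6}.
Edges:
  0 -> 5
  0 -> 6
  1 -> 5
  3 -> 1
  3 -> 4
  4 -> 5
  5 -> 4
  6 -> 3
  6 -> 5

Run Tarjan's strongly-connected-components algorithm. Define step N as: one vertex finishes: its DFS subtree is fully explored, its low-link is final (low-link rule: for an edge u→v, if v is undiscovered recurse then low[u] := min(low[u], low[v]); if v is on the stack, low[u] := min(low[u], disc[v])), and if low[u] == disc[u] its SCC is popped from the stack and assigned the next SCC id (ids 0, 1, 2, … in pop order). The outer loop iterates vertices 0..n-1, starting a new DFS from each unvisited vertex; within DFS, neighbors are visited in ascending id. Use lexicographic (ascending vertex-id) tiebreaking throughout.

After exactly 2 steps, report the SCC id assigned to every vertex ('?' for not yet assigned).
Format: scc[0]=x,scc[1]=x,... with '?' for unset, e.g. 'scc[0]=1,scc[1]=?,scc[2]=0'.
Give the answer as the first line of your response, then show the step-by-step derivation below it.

scc[0]=?,scc[1]=?,scc[2]=?,scc[3]=?,scc[4]=0,scc[5]=0,scc[6]=?

step 1: low=(low[0]=0,low[1]=?,low[2]=?,low[3]=?,low[4]=1,low[5]=1,low[6]=?); scc=(scc[0]=?,scc[1]=?,scc[2]=?,scc[3]=?,scc[4]=?,scc[5]=?,scc[6]=?)
step 2: low=(low[0]=0,low[1]=?,low[2]=?,low[3]=?,low[4]=1,low[5]=1,low[6]=?); scc=(scc[0]=?,scc[1]=?,scc[2]=?,scc[3]=?,scc[4]=0,scc[5]=0,scc[6]=?)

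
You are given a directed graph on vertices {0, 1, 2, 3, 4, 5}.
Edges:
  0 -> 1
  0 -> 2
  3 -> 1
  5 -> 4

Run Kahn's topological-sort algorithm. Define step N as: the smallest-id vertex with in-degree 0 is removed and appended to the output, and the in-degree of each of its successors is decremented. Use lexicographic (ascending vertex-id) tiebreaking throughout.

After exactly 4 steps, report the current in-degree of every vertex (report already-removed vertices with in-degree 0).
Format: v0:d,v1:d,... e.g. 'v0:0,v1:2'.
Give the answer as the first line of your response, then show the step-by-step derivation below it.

v0:0,v1:0,v2:0,v3:0,v4:1,v5:0

step 1: output 0; order=[0]; indeg=(0,1,0,0,1,0)
step 2: output 2; order=[0,2]; indeg=(0,1,0,0,1,0)
step 3: output 3; order=[0,2,3]; indeg=(0,0,0,0,1,0)
step 4: output 1; order=[0,2,3,1]; indeg=(0,0,0,0,1,0)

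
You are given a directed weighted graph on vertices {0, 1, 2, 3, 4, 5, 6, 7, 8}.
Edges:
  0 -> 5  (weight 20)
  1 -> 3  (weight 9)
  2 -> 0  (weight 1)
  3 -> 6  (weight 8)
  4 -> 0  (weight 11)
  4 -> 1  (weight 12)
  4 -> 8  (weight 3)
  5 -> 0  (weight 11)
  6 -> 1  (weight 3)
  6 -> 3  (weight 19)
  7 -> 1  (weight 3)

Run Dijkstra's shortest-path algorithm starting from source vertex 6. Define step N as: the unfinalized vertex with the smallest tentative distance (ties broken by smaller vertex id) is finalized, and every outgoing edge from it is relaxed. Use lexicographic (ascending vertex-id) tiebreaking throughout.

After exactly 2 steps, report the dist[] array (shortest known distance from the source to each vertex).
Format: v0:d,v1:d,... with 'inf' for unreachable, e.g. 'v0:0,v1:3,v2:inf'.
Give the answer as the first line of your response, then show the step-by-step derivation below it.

v0:inf,v1:3,v2:inf,v3:12,v4:inf,v5:inf,v6:0,v7:inf,v8:inf

step 1: dist = v0:inf,v1:3,v2:inf,v3:19,v4:inf,v5:inf,v6:0,v7:inf,v8:inf
step 2: dist = v0:inf,v1:3,v2:inf,v3:12,v4:inf,v5:inf,v6:0,v7:inf,v8:inf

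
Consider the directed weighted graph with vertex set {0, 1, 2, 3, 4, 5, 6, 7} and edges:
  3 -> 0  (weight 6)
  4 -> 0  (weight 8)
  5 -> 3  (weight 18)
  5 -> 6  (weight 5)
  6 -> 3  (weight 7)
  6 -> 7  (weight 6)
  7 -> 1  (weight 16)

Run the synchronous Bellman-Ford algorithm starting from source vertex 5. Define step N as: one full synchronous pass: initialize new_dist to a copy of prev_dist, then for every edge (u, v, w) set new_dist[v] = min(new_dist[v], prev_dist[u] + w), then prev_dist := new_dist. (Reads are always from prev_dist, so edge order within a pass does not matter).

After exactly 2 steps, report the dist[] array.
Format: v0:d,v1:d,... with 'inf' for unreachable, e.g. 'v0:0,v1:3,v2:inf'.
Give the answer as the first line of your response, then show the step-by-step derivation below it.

v0:24,v1:inf,v2:inf,v3:12,v4:inf,v5:0,v6:5,v7:11

step 1: dist = v0:inf,v1:inf,v2:inf,v3:18,v4:inf,v5:0,v6:5,v7:inf
step 2: dist = v0:24,v1:inf,v2:inf,v3:12,v4:inf,v5:0,v6:5,v7:11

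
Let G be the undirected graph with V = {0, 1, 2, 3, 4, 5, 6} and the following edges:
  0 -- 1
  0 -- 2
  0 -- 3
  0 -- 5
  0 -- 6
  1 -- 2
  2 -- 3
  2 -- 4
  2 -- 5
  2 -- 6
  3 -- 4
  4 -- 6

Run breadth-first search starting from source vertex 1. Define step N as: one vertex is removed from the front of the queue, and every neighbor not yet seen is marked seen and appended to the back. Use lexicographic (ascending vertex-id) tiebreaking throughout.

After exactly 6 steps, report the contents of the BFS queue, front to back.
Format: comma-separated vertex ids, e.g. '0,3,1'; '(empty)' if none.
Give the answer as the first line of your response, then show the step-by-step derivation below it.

4

step 1: dequeue 1; queue=[0,2]; order=1
step 2: dequeue 0; queue=[2,3,5,6]; order=1,0
step 3: dequeue 2; queue=[3,5,6,4]; order=1,0,2
step 4: dequeue 3; queue=[5,6,4]; order=1,0,2,3
step 5: dequeue 5; queue=[6,4]; order=1,0,2,3,5
step 6: dequeue 6; queue=[4]; order=1,0,2,3,5,6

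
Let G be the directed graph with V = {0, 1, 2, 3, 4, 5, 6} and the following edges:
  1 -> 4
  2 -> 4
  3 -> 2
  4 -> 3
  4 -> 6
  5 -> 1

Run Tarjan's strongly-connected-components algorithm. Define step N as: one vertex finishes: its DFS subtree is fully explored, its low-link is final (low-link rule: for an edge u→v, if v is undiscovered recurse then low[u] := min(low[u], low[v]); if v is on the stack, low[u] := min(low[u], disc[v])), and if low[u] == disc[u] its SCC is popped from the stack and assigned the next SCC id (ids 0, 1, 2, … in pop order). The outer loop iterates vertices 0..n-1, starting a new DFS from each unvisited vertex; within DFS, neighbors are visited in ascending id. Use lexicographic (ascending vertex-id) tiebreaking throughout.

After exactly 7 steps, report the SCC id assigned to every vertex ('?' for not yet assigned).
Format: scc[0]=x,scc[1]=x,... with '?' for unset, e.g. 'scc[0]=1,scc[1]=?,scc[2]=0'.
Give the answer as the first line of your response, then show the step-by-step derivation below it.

scc[0]=0,scc[1]=3,scc[2]=2,scc[3]=2,scc[4]=2,scc[5]=4,scc[6]=1

step 1: low=(low[0]=0,low[1]=?,low[2]=?,low[3]=?,low[4]=?,low[5]=?,low[6]=?); scc=(scc[0]=0,scc[1]=?,scc[2]=?,scc[3]=?,scc[4]=?,scc[5]=?,scc[6]=?)
step 2: low=(low[0]=0,low[1]=1,low[2]=2,low[3]=3,low[4]=2,low[5]=?,low[6]=?); scc=(scc[0]=0,scc[1]=?,scc[2]=?,scc[3]=?,scc[4]=?,scc[5]=?,scc[6]=?)
step 3: low=(low[0]=0,low[1]=1,low[2]=2,low[3]=2,low[4]=2,low[5]=?,low[6]=?); scc=(scc[0]=0,scc[1]=?,scc[2]=?,scc[3]=?,scc[4]=?,scc[5]=?,scc[6]=?)
step 4: low=(low[0]=0,low[1]=1,low[2]=2,low[3]=2,low[4]=2,low[5]=?,low[6]=5); scc=(scc[0]=0,scc[1]=?,scc[2]=?,scc[3]=?,scc[4]=?,scc[5]=?,scc[6]=1)
step 5: low=(low[0]=0,low[1]=1,low[2]=2,low[3]=2,low[4]=2,low[5]=?,low[6]=5); scc=(scc[0]=0,scc[1]=?,scc[2]=2,scc[3]=2,scc[4]=2,scc[5]=?,scc[6]=1)
step 6: low=(low[0]=0,low[1]=1,low[2]=2,low[3]=2,low[4]=2,low[5]=?,low[6]=5); scc=(scc[0]=0,scc[1]=3,scc[2]=2,scc[3]=2,scc[4]=2,scc[5]=?,scc[6]=1)
step 7: low=(low[0]=0,low[1]=1,low[2]=2,low[3]=2,low[4]=2,low[5]=6,low[6]=5); scc=(scc[0]=0,scc[1]=3,scc[2]=2,scc[3]=2,scc[4]=2,scc[5]=4,scc[6]=1)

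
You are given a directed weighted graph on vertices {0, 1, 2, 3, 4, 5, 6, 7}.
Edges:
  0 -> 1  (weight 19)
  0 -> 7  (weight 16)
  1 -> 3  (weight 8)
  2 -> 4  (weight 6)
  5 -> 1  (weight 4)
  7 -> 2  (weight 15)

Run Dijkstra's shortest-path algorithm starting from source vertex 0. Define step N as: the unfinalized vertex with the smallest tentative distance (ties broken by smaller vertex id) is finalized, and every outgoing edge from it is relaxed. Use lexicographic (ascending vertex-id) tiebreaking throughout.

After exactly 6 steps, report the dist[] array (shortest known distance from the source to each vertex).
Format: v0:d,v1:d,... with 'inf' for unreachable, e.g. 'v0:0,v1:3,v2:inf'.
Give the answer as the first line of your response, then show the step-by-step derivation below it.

v0:0,v1:19,v2:31,v3:27,v4:37,v5:inf,v6:inf,v7:16

step 1: dist = v0:0,v1:19,v2:inf,v3:inf,v4:inf,v5:inf,v6:inf,v7:16
step 2: dist = v0:0,v1:19,v2:31,v3:inf,v4:inf,v5:inf,v6:inf,v7:16
step 3: dist = v0:0,v1:19,v2:31,v3:27,v4:inf,v5:inf,v6:inf,v7:16
step 4: dist = v0:0,v1:19,v2:31,v3:27,v4:inf,v5:inf,v6:inf,v7:16
step 5: dist = v0:0,v1:19,v2:31,v3:27,v4:37,v5:inf,v6:inf,v7:16
step 6: dist = v0:0,v1:19,v2:31,v3:27,v4:37,v5:inf,v6:inf,v7:16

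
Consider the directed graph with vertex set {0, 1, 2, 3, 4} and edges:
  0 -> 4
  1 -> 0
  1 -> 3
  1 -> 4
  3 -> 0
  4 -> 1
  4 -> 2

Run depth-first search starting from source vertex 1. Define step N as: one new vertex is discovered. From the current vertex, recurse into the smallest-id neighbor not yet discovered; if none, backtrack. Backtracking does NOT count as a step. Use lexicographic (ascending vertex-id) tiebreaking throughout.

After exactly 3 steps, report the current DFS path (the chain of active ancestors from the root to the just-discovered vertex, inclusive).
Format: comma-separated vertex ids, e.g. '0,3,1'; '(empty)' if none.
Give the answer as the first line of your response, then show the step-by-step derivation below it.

1,0,4

step 1: discover 1; path=1; order=1
step 2: discover 0; path=1>0; order=1,0
step 3: discover 4; path=1>0>4; order=1,0,4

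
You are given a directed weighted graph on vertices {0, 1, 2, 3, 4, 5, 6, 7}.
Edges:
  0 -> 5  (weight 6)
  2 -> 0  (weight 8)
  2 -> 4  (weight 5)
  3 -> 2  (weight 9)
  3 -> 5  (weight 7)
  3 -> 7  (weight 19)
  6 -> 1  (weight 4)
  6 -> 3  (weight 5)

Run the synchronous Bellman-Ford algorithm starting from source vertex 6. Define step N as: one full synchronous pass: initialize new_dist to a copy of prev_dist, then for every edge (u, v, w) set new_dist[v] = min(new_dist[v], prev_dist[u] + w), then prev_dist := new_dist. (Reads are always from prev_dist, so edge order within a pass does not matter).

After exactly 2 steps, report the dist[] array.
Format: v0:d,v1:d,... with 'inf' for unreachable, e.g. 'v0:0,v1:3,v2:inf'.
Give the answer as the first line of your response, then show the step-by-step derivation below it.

v0:inf,v1:4,v2:14,v3:5,v4:inf,v5:12,v6:0,v7:24

step 1: dist = v0:inf,v1:4,v2:inf,v3:5,v4:inf,v5:inf,v6:0,v7:inf
step 2: dist = v0:inf,v1:4,v2:14,v3:5,v4:inf,v5:12,v6:0,v7:24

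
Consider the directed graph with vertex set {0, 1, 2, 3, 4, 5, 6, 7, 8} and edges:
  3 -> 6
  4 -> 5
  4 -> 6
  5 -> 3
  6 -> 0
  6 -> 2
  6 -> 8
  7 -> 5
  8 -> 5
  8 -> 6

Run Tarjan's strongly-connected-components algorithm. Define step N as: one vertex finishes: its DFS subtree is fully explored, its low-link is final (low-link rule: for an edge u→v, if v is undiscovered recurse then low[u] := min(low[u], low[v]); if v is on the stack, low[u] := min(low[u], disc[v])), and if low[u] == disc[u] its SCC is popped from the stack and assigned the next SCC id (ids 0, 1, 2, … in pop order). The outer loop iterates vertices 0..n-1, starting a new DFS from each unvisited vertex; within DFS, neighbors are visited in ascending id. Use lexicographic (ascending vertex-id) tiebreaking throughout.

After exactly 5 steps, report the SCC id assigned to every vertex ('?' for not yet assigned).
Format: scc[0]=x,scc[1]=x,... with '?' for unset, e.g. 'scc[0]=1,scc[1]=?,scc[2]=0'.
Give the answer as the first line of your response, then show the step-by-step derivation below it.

scc[0]=0,scc[1]=1,scc[2]=2,scc[3]=?,scc[4]=?,scc[5]=?,scc[6]=?,scc[7]=?,scc[8]=?

step 1: low=(low[0]=0,low[1]=?,low[2]=?,low[3]=?,low[4]=?,low[5]=?,low[6]=?,low[7]=?,low[8]=?); scc=(scc[0]=0,scc[1]=?,scc[2]=?,scc[3]=?,scc[4]=?,scc[5]=?,scc[6]=?,scc[7]=?,scc[8]=?)
step 2: low=(low[0]=0,low[1]=1,low[2]=?,low[3]=?,low[4]=?,low[5]=?,low[6]=?,low[7]=?,low[8]=?); scc=(scc[0]=0,scc[1]=1,scc[2]=?,scc[3]=?,scc[4]=?,scc[5]=?,scc[6]=?,scc[7]=?,scc[8]=?)
step 3: low=(low[0]=0,low[1]=1,low[2]=2,low[3]=?,low[4]=?,low[5]=?,low[6]=?,low[7]=?,low[8]=?); scc=(scc[0]=0,scc[1]=1,scc[2]=2,scc[3]=?,scc[4]=?,scc[5]=?,scc[6]=?,scc[7]=?,scc[8]=?)
step 4: low=(low[0]=0,low[1]=1,low[2]=2,low[3]=3,low[4]=?,low[5]=3,low[6]=4,low[7]=?,low[8]=5); scc=(scc[0]=0,scc[1]=1,scc[2]=2,scc[3]=?,scc[4]=?,scc[5]=?,scc[6]=?,scc[7]=?,scc[8]=?)
step 5: low=(low[0]=0,low[1]=1,low[2]=2,low[3]=3,low[4]=?,low[5]=3,low[6]=4,low[7]=?,low[8]=3); scc=(scc[0]=0,scc[1]=1,scc[2]=2,scc[3]=?,scc[4]=?,scc[5]=?,scc[6]=?,scc[7]=?,scc[8]=?)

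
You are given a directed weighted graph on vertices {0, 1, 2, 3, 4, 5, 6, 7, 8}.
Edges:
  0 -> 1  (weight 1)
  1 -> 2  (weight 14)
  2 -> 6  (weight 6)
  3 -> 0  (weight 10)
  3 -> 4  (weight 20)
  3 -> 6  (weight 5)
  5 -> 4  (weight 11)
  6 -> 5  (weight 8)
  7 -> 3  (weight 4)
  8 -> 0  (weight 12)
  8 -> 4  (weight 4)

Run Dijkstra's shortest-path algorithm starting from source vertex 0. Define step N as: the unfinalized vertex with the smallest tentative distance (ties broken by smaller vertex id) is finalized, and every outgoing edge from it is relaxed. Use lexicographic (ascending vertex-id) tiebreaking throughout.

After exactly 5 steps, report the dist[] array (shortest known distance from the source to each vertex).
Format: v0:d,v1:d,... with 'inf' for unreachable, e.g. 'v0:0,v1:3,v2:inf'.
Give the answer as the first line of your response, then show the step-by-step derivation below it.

v0:0,v1:1,v2:15,v3:inf,v4:40,v5:29,v6:21,v7:inf,v8:inf

step 1: dist = v0:0,v1:1,v2:inf,v3:inf,v4:inf,v5:inf,v6:inf,v7:inf,v8:inf
step 2: dist = v0:0,v1:1,v2:15,v3:inf,v4:inf,v5:inf,v6:inf,v7:inf,v8:inf
step 3: dist = v0:0,v1:1,v2:15,v3:inf,v4:inf,v5:inf,v6:21,v7:inf,v8:inf
step 4: dist = v0:0,v1:1,v2:15,v3:inf,v4:inf,v5:29,v6:21,v7:inf,v8:inf
step 5: dist = v0:0,v1:1,v2:15,v3:inf,v4:40,v5:29,v6:21,v7:inf,v8:inf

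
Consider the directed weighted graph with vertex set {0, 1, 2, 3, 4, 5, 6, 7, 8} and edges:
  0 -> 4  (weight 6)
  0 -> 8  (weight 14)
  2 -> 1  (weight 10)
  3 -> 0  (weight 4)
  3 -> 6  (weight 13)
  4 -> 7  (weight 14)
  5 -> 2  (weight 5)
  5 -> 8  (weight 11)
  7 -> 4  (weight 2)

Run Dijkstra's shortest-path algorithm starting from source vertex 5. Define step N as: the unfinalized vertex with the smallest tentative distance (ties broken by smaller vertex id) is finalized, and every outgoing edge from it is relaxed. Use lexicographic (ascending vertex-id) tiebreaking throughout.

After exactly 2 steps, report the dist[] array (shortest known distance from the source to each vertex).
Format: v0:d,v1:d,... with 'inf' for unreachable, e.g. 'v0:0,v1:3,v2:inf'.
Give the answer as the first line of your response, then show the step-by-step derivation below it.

v0:inf,v1:15,v2:5,v3:inf,v4:inf,v5:0,v6:inf,v7:inf,v8:11

step 1: dist = v0:inf,v1:inf,v2:5,v3:inf,v4:inf,v5:0,v6:inf,v7:inf,v8:11
step 2: dist = v0:inf,v1:15,v2:5,v3:inf,v4:inf,v5:0,v6:inf,v7:inf,v8:11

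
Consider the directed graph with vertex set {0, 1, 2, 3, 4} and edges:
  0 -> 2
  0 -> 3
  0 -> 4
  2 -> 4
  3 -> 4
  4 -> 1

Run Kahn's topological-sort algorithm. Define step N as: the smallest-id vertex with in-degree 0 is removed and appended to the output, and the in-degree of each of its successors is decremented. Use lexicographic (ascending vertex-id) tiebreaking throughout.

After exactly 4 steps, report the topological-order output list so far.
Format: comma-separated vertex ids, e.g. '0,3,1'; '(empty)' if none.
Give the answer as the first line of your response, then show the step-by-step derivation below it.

0,2,3,4

step 1: output 0; order=[0]; indeg=(0,1,0,0,2)
step 2: output 2; order=[0,2]; indeg=(0,1,0,0,1)
step 3: output 3; order=[0,2,3]; indeg=(0,1,0,0,0)
step 4: output 4; order=[0,2,3,4]; indeg=(0,0,0,0,0)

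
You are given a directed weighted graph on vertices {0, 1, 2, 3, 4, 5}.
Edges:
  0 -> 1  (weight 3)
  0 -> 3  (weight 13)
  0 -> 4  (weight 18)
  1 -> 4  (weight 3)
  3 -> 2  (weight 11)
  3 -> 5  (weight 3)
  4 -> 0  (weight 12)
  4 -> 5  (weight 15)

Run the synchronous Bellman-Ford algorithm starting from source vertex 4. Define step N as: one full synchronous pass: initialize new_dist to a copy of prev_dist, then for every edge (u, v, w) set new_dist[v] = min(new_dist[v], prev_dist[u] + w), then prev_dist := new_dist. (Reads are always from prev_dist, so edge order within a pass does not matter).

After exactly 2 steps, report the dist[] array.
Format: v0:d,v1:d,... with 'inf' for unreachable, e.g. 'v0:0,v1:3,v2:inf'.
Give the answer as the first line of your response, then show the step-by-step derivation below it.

v0:12,v1:15,v2:inf,v3:25,v4:0,v5:15

step 1: dist = v0:12,v1:inf,v2:inf,v3:inf,v4:0,v5:15
step 2: dist = v0:12,v1:15,v2:inf,v3:25,v4:0,v5:15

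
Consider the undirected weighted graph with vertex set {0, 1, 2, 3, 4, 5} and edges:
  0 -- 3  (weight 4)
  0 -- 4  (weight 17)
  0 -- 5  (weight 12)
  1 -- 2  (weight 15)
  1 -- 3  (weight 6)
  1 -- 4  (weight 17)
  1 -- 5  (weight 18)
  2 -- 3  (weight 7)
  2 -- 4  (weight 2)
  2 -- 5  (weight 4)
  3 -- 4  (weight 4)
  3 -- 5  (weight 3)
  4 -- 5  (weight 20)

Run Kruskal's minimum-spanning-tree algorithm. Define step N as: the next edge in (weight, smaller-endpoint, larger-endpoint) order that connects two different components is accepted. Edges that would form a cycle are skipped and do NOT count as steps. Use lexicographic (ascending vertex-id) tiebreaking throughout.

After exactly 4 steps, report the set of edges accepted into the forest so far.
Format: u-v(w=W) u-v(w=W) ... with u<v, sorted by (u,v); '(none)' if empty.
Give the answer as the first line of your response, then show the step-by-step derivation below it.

0-3(w=4) 2-4(w=2) 2-5(w=4) 3-5(w=3)

step 1: add edge 2-4 (w=2); MST = {2-4(w=2)}
step 2: add edge 3-5 (w=3); MST = {2-4(w=2) 3-5(w=3)}
step 3: add edge 0-3 (w=4); MST = {0-3(w=4) 2-4(w=2) 3-5(w=3)}
step 4: add edge 2-5 (w=4); MST = {0-3(w=4) 2-4(w=2) 2-5(w=4) 3-5(w=3)}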